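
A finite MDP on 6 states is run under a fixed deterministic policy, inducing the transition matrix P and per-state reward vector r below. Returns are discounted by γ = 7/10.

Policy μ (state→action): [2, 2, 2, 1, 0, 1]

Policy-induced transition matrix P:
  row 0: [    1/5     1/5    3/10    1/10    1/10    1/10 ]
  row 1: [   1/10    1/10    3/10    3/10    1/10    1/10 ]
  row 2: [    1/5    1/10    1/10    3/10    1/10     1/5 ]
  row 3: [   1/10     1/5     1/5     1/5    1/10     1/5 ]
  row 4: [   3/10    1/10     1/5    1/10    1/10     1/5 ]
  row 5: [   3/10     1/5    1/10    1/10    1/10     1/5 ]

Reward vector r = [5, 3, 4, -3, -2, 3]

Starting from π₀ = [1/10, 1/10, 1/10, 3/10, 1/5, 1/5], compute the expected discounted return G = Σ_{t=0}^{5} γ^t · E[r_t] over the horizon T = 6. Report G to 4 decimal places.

t=0: π = [0.1000, 0.1000, 0.1000, 0.3000, 0.2000, 0.2000], E[r] = 0.5000, γ^t·E[r] = 0.500000, running G = 0.500000
t=1: π = [0.2000, 0.1600, 0.1900, 0.1700, 0.1000, 0.1800], E[r] = 2.0700, γ^t·E[r] = 1.449000, running G = 1.949000
t=2: π = [0.1950, 0.1550, 0.1990, 0.1870, 0.1000, 0.1640], E[r] = 1.9670, γ^t·E[r] = 0.963830, running G = 2.912830
t=3: π = [0.1922, 0.1546, 0.1987, 0.1895, 0.1000, 0.1650], E[r] = 1.9461, γ^t·E[r] = 0.667512, running G = 3.580342
t=4: π = [0.1921, 0.1547, 0.1983, 0.1896, 0.1000, 0.1653], E[r] = 1.9448, γ^t·E[r] = 0.466954, running G = 4.047296
t=5: π = [0.1921, 0.1547, 0.1983, 0.1896, 0.1000, 0.1653], E[r] = 1.9452, γ^t·E[r] = 0.326926, running G = 4.374222

G = 4.3742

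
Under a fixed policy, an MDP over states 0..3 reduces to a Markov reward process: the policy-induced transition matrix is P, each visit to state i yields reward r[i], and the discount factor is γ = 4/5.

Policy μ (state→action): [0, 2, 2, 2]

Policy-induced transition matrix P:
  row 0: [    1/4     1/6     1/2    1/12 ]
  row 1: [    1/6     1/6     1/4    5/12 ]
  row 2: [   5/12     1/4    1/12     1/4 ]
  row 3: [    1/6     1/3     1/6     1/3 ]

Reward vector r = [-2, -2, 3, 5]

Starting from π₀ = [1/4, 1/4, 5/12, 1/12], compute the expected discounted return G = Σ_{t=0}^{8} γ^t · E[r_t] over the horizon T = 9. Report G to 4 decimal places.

G = 4.2926

t=0: π = [0.2500, 0.2500, 0.4167, 0.0833], E[r] = 0.6667, γ^t·E[r] = 0.666667, running G = 0.666667
t=1: π = [0.2917, 0.2153, 0.2361, 0.2569], E[r] = 0.9792, γ^t·E[r] = 0.783333, running G = 1.450000
t=2: π = [0.2500, 0.2292, 0.2622, 0.2587], E[r] = 1.1215, γ^t·E[r] = 0.717778, running G = 2.167778
t=3: π = [0.2530, 0.2316, 0.2473, 0.2681], E[r] = 1.1128, γ^t·E[r] = 0.569778, running G = 2.737556
t=4: π = [0.2496, 0.2320, 0.2497, 0.2688], E[r] = 1.1300, γ^t·E[r] = 0.462830, running G = 3.200385
t=5: π = [0.2499, 0.2323, 0.2484, 0.2695], E[r] = 1.1281, γ^t·E[r] = 0.369659, running G = 3.570044
t=6: π = [0.2496, 0.2323, 0.2486, 0.2695], E[r] = 1.1297, γ^t·E[r] = 0.296154, running G = 3.866199
t=7: π = [0.2496, 0.2323, 0.2485, 0.2696], E[r] = 1.1295, γ^t·E[r] = 0.236878, running G = 4.103076
t=8: π = [0.2496, 0.2323, 0.2485, 0.2696], E[r] = 1.1297, γ^t·E[r] = 0.189527, running G = 4.292604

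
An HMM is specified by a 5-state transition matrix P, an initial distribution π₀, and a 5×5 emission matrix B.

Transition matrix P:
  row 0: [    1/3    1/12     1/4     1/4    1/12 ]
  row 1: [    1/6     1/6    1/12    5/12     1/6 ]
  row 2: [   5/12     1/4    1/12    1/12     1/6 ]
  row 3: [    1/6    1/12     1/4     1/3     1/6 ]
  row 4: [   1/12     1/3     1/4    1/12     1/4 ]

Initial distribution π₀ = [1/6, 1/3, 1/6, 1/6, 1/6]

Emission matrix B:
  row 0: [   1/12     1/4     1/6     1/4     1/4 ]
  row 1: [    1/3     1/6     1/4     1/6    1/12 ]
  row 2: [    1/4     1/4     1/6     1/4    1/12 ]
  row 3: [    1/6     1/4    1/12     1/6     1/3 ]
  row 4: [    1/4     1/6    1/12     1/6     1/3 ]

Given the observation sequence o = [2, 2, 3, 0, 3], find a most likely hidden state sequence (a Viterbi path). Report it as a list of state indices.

path = [1, 1, 3, 2, 0]

t=0: δ = [2.778e-02, 8.333e-02, 2.778e-02, 1.389e-02, 1.389e-02]  (obs o_0=2)
t=1: δ = [2.315e-03, 3.472e-03, 1.157e-03, 2.894e-03, 1.157e-03]  ψ = [1, 1, 0, 1, 1]  (obs o_1=2)
t=2: δ = [1.929e-04, 9.645e-05, 1.808e-04, 2.411e-04, 9.645e-05]  ψ = [0, 1, 3, 1, 1]  (obs o_2=3)
t=3: δ = [6.279e-06, 1.507e-05, 1.507e-05, 1.340e-05, 1.005e-05]  ψ = [2, 2, 3, 3, 3]  (obs o_3=0)
t=4: δ = [1.570e-06, 6.279e-07, 8.372e-07, 1.047e-06, 4.186e-07]  ψ = [2, 2, 3, 1, 1]  (obs o_4=3)
backtrack: best end state = 0; path = [1, 1, 3, 2, 0]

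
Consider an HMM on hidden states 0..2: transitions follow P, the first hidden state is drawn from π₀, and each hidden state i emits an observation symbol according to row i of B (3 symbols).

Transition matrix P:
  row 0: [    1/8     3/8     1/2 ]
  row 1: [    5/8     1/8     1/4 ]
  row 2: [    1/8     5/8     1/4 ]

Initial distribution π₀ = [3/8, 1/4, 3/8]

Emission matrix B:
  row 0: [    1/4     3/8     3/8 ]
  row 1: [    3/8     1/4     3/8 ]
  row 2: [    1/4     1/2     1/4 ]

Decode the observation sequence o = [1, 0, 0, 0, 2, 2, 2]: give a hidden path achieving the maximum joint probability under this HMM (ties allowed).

t=0: δ = [1.406e-01, 6.250e-02, 1.875e-01]  (obs o_0=1)
t=1: δ = [9.766e-03, 4.395e-02, 1.758e-02]  ψ = [1, 2, 0]  (obs o_1=0)
t=2: δ = [6.866e-03, 4.120e-03, 2.747e-03]  ψ = [1, 2, 1]  (obs o_2=0)
t=3: δ = [6.437e-04, 9.656e-04, 8.583e-04]  ψ = [1, 0, 0]  (obs o_3=0)
t=4: δ = [2.263e-04, 2.012e-04, 8.047e-05]  ψ = [1, 2, 0]  (obs o_4=2)
t=5: δ = [4.715e-05, 3.183e-05, 2.829e-05]  ψ = [1, 0, 0]  (obs o_5=2)
t=6: δ = [7.459e-06, 6.630e-06, 5.894e-06]  ψ = [1, 0, 0]  (obs o_6=2)
backtrack: best end state = 0; path = [2, 1, 0, 1, 0, 1, 0]

path = [2, 1, 0, 1, 0, 1, 0]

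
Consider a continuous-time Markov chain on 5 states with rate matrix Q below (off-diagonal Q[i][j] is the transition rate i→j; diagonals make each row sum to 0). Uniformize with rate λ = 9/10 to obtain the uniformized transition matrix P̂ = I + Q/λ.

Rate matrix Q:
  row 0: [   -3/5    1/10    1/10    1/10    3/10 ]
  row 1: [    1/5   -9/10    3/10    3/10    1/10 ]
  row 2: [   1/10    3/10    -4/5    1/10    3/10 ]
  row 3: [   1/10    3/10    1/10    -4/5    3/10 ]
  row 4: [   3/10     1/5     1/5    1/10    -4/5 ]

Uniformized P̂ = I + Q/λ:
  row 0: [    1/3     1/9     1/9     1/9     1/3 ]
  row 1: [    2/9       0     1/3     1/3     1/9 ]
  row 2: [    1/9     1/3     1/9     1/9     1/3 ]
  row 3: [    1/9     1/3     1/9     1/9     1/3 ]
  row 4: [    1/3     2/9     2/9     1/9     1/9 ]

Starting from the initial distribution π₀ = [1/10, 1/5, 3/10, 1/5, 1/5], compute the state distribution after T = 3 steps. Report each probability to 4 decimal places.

π = [0.2351, 0.1931, 0.1783, 0.1528, 0.2406]

t=0: π = [0.1000, 0.2000, 0.3000, 0.2000, 0.2000]
t=1: π = [0.2000, 0.2222, 0.1778, 0.1556, 0.2444]
t=2: π = [0.2346, 0.1877, 0.1877, 0.1605, 0.2296]
t=3: π = [0.2351, 0.1931, 0.1783, 0.1528, 0.2406]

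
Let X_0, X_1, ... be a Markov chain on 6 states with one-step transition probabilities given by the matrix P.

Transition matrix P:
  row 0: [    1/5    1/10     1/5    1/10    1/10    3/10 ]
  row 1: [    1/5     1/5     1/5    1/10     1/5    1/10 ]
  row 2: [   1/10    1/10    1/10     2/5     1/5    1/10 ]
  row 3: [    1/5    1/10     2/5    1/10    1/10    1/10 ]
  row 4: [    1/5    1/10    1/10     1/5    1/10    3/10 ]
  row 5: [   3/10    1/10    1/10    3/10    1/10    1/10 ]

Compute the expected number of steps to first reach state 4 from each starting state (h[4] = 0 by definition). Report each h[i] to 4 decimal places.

First-step conditioning: h[4] = 0; for i ≠ 4, h[i] = 1 + Σ_k P[i][k]·h[k].
  h[0] = 1 + 1/5·h[0] + 1/10·h[1] + 1/5·h[2] + 1/10·h[3] + 3/10·h[5]
  h[1] = 1 + 1/5·h[0] + 1/5·h[1] + 1/5·h[2] + 1/10·h[3] + 1/10·h[5]
  h[2] = 1 + 1/10·h[0] + 1/10·h[1] + 1/10·h[2] + 2/5·h[3] + 1/10·h[5]
  h[3] = 1 + 1/5·h[0] + 1/10·h[1] + 2/5·h[2] + 1/10·h[3] + 1/10·h[5]
  h[5] = 1 + 3/10·h[0] + 1/10·h[1] + 1/10·h[2] + 3/10·h[3] + 1/10·h[5]
Solving the 5×5 linear system over states ≠ 4 gives exactly h = [28665/3764, 12725/1882, 25875/3764, 7020/941, 0, 7200/941] (h[4] = 0 is the target).

h = [7.6156, 6.7614, 6.8743, 7.4601, 0.0000, 7.6514]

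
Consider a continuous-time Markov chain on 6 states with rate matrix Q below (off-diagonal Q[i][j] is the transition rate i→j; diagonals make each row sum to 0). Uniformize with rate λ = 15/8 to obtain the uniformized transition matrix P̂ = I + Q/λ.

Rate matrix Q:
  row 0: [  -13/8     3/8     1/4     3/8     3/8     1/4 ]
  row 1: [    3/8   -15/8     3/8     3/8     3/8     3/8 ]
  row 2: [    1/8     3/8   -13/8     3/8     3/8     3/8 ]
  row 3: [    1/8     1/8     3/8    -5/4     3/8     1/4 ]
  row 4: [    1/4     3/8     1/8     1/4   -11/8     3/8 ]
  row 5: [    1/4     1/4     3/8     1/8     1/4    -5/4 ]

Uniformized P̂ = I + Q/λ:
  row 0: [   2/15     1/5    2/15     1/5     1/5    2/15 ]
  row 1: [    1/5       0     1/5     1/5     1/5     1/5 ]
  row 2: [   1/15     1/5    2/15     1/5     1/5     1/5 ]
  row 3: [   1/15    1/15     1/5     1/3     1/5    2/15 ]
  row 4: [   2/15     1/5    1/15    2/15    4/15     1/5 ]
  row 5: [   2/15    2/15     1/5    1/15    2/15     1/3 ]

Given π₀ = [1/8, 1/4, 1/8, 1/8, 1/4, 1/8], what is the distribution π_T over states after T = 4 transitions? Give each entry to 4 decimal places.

π = [0.1197, 0.1348, 0.1550, 0.1836, 0.1995, 0.2074]

t=0: π = [0.1250, 0.2500, 0.1250, 0.1250, 0.2500, 0.1250]
t=1: π = [0.1333, 0.1250, 0.1500, 0.1833, 0.2083, 0.2000]
t=2: π = [0.1194, 0.1372, 0.1533, 0.1839, 0.2006, 0.2056]
t=3: π = [0.1200, 0.1343, 0.1551, 0.1837, 0.1997, 0.2072]
t=4: π = [0.1197, 0.1348, 0.1550, 0.1836, 0.1995, 0.2074]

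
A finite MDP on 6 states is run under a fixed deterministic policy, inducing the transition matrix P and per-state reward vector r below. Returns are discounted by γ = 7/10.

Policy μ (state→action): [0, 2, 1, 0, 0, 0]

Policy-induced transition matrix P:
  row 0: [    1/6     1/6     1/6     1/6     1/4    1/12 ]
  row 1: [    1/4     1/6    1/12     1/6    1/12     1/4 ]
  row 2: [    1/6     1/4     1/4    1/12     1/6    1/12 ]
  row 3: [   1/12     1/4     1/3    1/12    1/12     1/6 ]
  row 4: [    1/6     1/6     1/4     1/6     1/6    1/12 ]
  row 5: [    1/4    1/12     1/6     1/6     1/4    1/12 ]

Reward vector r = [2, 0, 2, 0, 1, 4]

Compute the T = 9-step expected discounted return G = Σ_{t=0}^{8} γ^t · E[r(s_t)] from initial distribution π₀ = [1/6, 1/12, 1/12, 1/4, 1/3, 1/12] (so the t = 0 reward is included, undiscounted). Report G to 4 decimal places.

G = 4.3233

t=0: π = [0.1667, 0.0833, 0.0833, 0.2500, 0.3333, 0.0833], E[r] = 1.1667, γ^t·E[r] = 1.166667, running G = 1.166667
t=1: π = [0.1597, 0.1875, 0.2361, 0.1389, 0.1597, 0.1181], E[r] = 1.4236, γ^t·E[r] = 0.996528, running G = 2.163194
t=2: π = [0.1806, 0.1881, 0.2072, 0.1354, 0.1626, 0.1262], E[r] = 1.4427, γ^t·E[r] = 0.706927, running G = 2.870122
t=3: π = [0.1816, 0.1847, 0.2044, 0.1381, 0.1653, 0.1260], E[r] = 1.4410, γ^t·E[r] = 0.494270, running G = 3.364392
t=4: π = [0.1810, 0.1847, 0.2051, 0.1381, 0.1654, 0.1256], E[r] = 1.4402, γ^t·E[r] = 0.345789, running G = 3.710181
t=5: π = [0.1810, 0.1848, 0.2052, 0.1381, 0.1653, 0.1256], E[r] = 1.4402, γ^t·E[r] = 0.242056, running G = 3.952237
t=6: π = [0.1810, 0.1848, 0.2052, 0.1381, 0.1653, 0.1256], E[r] = 1.4402, γ^t·E[r] = 0.169442, running G = 4.121679
t=7: π = [0.1810, 0.1848, 0.2051, 0.1381, 0.1653, 0.1256], E[r] = 1.4402, γ^t·E[r] = 0.118609, running G = 4.240288
t=8: π = [0.1810, 0.1848, 0.2051, 0.1381, 0.1653, 0.1256], E[r] = 1.4402, γ^t·E[r] = 0.083027, running G = 4.323315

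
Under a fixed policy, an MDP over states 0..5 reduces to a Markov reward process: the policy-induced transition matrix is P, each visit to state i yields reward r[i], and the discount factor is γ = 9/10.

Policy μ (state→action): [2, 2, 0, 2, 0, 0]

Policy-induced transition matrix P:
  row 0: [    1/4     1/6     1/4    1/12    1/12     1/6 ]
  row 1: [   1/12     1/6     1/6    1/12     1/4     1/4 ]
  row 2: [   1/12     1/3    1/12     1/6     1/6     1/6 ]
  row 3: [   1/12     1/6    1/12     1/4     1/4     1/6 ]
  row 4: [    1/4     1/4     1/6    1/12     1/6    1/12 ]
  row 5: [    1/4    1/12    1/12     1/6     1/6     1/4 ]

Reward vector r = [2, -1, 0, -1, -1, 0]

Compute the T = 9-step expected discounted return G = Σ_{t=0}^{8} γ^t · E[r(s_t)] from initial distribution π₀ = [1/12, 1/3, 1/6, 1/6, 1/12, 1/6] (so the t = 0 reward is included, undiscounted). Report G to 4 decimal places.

G = -1.3050

t=0: π = [0.0833, 0.3333, 0.1667, 0.1667, 0.0833, 0.1667], E[r] = -0.4167, γ^t·E[r] = -0.416667, running G = -0.416667
t=1: π = [0.1389, 0.1875, 0.1319, 0.1389, 0.2014, 0.2014], E[r] = -0.2500, γ^t·E[r] = -0.225000, running G = -0.641667
t=2: π = [0.1736, 0.1887, 0.1389, 0.1343, 0.1823, 0.1823], E[r] = -0.1580, γ^t·E[r] = -0.127969, running G = -0.769635
t=3: π = [0.1730, 0.1898, 0.1432, 0.1325, 0.1791, 0.1824], E[r] = -0.1553, γ^t·E[r] = -0.113238, running G = -0.882874
t=4: π = [0.1724, 0.1903, 0.1429, 0.1325, 0.1791, 0.1828], E[r] = -0.1571, γ^t·E[r] = -0.103048, running G = -0.985922
t=5: π = [0.1724, 0.1902, 0.1429, 0.1326, 0.1792, 0.1828], E[r] = -0.1572, γ^t·E[r] = -0.092814, running G = -1.078736
t=6: π = [0.1724, 0.1902, 0.1428, 0.1326, 0.1792, 0.1828], E[r] = -0.1571, γ^t·E[r] = -0.083508, running G = -1.162244
t=7: π = [0.1724, 0.1902, 0.1428, 0.1326, 0.1792, 0.1828], E[r] = -0.1571, γ^t·E[r] = -0.075154, running G = -1.237398
t=8: π = [0.1724, 0.1902, 0.1428, 0.1326, 0.1792, 0.1828], E[r] = -0.1571, γ^t·E[r] = -0.067639, running G = -1.305037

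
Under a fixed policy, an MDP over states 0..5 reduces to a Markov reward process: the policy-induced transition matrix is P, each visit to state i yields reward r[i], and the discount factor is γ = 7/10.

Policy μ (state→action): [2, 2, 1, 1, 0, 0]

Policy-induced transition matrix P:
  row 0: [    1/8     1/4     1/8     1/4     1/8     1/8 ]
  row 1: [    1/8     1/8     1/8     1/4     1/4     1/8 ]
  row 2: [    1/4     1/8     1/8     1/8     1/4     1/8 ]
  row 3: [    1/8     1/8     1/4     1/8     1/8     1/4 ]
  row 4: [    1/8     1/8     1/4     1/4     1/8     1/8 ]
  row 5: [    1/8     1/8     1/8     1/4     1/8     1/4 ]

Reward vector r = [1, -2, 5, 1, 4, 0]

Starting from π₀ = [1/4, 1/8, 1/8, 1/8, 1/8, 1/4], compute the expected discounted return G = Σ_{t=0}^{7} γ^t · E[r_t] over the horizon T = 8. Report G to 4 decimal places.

t=0: π = [0.2500, 0.1250, 0.1250, 0.1250, 0.1250, 0.2500], E[r] = 1.2500, γ^t·E[r] = 1.250000, running G = 1.250000
t=1: π = [0.1406, 0.1563, 0.1563, 0.2188, 0.1563, 0.1719], E[r] = 1.4531, γ^t·E[r] = 1.017188, running G = 2.267188
t=2: π = [0.1445, 0.1426, 0.1719, 0.2031, 0.1641, 0.1738], E[r] = 1.5781, γ^t·E[r] = 0.773281, running G = 3.040469
t=3: π = [0.1465, 0.1431, 0.1709, 0.2031, 0.1643, 0.1721], E[r] = 1.5752, γ^t·E[r] = 0.540292, running G = 3.580761
t=4: π = [0.1464, 0.1433, 0.1709, 0.2032, 0.1642, 0.1719], E[r] = 1.5746, γ^t·E[r] = 0.378065, running G = 3.958826
t=5: π = [0.1464, 0.1433, 0.1709, 0.2032, 0.1643, 0.1719], E[r] = 1.5748, γ^t·E[r] = 0.264678, running G = 4.223504
t=6: π = [0.1464, 0.1433, 0.1709, 0.2032, 0.1643, 0.1719], E[r] = 1.5748, γ^t·E[r] = 0.185275, running G = 4.408779
t=7: π = [0.1464, 0.1433, 0.1709, 0.2032, 0.1643, 0.1719], E[r] = 1.5748, γ^t·E[r] = 0.129693, running G = 4.538472

G = 4.5385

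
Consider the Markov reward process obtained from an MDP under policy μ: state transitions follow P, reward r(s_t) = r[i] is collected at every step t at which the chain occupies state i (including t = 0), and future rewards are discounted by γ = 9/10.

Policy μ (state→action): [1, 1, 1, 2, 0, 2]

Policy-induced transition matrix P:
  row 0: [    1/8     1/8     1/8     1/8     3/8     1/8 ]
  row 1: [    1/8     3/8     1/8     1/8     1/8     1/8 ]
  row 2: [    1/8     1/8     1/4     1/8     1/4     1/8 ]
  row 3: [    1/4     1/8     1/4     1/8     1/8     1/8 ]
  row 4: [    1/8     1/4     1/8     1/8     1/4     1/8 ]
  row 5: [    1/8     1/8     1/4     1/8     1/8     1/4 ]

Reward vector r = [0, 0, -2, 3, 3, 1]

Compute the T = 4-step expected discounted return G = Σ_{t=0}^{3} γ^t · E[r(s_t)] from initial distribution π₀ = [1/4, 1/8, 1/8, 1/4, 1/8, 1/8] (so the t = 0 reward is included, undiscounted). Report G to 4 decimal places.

t=0: π = [0.2500, 0.1250, 0.1250, 0.2500, 0.1250, 0.1250], E[r] = 1.0000, γ^t·E[r] = 1.000000, running G = 1.000000
t=1: π = [0.1563, 0.1719, 0.1875, 0.1250, 0.2188, 0.1406], E[r] = 0.7969, γ^t·E[r] = 0.717188, running G = 1.717188
t=2: π = [0.1406, 0.1953, 0.1816, 0.1250, 0.2148, 0.1426], E[r] = 0.7988, γ^t·E[r] = 0.647051, running G = 2.364238
t=3: π = [0.1406, 0.2007, 0.1812, 0.1250, 0.2097, 0.1428], E[r] = 0.7847, γ^t·E[r] = 0.572023, running G = 2.936261

G = 2.9363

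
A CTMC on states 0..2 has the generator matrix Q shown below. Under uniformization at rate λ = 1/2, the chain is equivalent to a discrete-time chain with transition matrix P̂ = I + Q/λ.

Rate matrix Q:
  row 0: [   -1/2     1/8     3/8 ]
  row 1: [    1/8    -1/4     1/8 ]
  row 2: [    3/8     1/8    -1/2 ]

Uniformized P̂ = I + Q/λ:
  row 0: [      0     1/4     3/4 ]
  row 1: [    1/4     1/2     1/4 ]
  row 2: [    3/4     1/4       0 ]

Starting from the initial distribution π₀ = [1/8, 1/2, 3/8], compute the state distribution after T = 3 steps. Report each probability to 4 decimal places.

π = [0.3848, 0.3359, 0.2793]

t=0: π = [0.1250, 0.5000, 0.3750]
t=1: π = [0.4063, 0.3750, 0.2188]
t=2: π = [0.2578, 0.3438, 0.3984]
t=3: π = [0.3848, 0.3359, 0.2793]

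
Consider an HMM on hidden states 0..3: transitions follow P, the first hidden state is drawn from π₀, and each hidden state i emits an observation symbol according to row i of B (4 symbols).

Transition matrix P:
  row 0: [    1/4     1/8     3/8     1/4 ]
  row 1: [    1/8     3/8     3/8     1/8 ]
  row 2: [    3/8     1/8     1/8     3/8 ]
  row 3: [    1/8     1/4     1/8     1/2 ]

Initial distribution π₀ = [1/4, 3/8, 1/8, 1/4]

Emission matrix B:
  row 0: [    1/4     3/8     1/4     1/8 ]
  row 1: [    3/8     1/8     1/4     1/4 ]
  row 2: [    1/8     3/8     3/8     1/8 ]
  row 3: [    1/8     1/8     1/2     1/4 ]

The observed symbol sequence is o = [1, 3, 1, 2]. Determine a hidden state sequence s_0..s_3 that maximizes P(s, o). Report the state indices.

path = [1, 1, 2, 3]

t=0: δ = [9.375e-02, 4.688e-02, 4.688e-02, 3.125e-02]  (obs o_0=1)
t=1: δ = [2.930e-03, 4.395e-03, 4.395e-03, 5.859e-03]  ψ = [0, 1, 0, 0]  (obs o_1=3)
t=2: δ = [6.180e-04, 2.060e-04, 6.180e-04, 3.662e-04]  ψ = [2, 1, 1, 3]  (obs o_2=1)
t=3: δ = [5.794e-05, 2.289e-05, 8.690e-05, 1.159e-04]  ψ = [2, 3, 0, 2]  (obs o_3=2)
backtrack: best end state = 3; path = [1, 1, 2, 3]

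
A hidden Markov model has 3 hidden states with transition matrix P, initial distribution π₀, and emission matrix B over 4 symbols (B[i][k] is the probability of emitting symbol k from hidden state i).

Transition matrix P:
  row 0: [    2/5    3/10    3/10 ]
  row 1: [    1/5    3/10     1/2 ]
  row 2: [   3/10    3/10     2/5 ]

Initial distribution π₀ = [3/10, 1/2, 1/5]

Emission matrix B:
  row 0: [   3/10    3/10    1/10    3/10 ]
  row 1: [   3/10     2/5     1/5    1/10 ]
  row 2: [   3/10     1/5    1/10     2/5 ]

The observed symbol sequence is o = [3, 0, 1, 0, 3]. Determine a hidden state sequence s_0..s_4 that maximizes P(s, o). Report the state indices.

t=0: δ = [9.000e-02, 5.000e-02, 8.000e-02]  (obs o_0=3)
t=1: δ = [1.080e-02, 8.100e-03, 9.600e-03]  ψ = [0, 0, 2]  (obs o_1=0)
t=2: δ = [1.296e-03, 1.296e-03, 8.100e-04]  ψ = [0, 0, 1]  (obs o_2=1)
t=3: δ = [1.555e-04, 1.166e-04, 1.944e-04]  ψ = [0, 0, 1]  (obs o_3=0)
t=4: δ = [1.866e-05, 5.832e-06, 3.110e-05]  ψ = [0, 2, 2]  (obs o_4=3)
backtrack: best end state = 2; path = [0, 0, 1, 2, 2]

path = [0, 0, 1, 2, 2]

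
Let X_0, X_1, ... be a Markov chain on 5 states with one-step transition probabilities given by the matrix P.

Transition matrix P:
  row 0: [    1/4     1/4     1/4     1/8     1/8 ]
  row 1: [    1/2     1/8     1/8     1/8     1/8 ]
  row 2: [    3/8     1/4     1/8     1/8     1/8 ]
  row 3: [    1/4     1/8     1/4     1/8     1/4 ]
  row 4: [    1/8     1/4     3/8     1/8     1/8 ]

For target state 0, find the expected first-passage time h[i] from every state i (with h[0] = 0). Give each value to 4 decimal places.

First-step conditioning: h[0] = 0; for i ≠ 0, h[i] = 1 + Σ_k P[i][k]·h[k].
  h[1] = 1 + 1/8·h[1] + 1/8·h[2] + 1/8·h[3] + 1/8·h[4]
  h[2] = 1 + 1/4·h[1] + 1/8·h[2] + 1/8·h[3] + 1/8·h[4]
  h[3] = 1 + 1/8·h[1] + 1/4·h[2] + 1/8·h[3] + 1/4·h[4]
  h[4] = 1 + 1/4·h[1] + 3/8·h[2] + 1/8·h[3] + 1/8·h[4]
Solving the 4×4 linear system over states ≠ 0 gives exactly h = [0, 2048/807, 768/269, 2696/807, 960/269] (h[0] = 0 is the target).

h = [0.0000, 2.5378, 2.8550, 3.3408, 3.5688]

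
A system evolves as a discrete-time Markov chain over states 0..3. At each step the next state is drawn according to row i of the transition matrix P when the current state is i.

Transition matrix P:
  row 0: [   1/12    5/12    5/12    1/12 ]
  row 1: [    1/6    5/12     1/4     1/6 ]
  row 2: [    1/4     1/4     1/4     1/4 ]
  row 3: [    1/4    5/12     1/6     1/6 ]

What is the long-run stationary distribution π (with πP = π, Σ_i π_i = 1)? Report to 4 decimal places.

π = [0.1877, 0.3722, 0.2668, 0.1733]

Balance equations π_j = Σ_i π_i·P[i][j]:
  π_0 = 1/12·π_0 + 1/6·π_1 + 1/4·π_2 + 1/4·π_3
  π_1 = 5/12·π_0 + 5/12·π_1 + 1/4·π_2 + 5/12·π_3
  π_2 = 5/12·π_0 + 1/4·π_1 + 1/4·π_2 + 1/6·π_3
  normalize: π_0 + π_1 + π_2 + π_3 = 1
Solving the linear system gives exactly π = [351/1870, 348/935, 499/1870, 162/935].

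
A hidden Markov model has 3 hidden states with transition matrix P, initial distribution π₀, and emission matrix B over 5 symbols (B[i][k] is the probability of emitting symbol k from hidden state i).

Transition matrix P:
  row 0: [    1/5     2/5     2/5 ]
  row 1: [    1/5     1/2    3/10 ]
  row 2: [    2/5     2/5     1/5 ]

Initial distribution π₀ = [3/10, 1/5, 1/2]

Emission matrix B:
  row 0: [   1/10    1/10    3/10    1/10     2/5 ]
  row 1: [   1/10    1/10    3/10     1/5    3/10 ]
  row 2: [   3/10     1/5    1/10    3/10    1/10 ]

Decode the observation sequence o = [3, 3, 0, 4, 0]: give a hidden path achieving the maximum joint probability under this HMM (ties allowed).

path = [2, 1, 2, 0, 2]

t=0: δ = [3.000e-02, 4.000e-02, 1.500e-01]  (obs o_0=3)
t=1: δ = [6.000e-03, 1.200e-02, 9.000e-03]  ψ = [2, 2, 2]  (obs o_1=3)
t=2: δ = [3.600e-04, 6.000e-04, 1.080e-03]  ψ = [2, 1, 1]  (obs o_2=0)
t=3: δ = [1.728e-04, 1.296e-04, 2.160e-05]  ψ = [2, 2, 2]  (obs o_3=4)
t=4: δ = [3.456e-06, 6.912e-06, 2.074e-05]  ψ = [0, 0, 0]  (obs o_4=0)
backtrack: best end state = 2; path = [2, 1, 2, 0, 2]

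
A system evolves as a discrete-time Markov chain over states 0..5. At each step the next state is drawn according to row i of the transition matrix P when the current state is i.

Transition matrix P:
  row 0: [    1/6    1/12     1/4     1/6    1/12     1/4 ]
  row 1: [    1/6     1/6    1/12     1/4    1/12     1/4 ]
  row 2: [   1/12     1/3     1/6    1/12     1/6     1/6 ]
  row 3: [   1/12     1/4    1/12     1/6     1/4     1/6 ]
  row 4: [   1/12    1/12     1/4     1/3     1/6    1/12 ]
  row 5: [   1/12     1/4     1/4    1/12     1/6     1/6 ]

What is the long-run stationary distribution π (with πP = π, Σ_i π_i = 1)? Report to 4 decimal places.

Balance equations π_j = Σ_i π_i·P[i][j]:
  π_0 = 1/6·π_0 + 1/6·π_1 + 1/12·π_2 + 1/12·π_3 + 1/12·π_4 + 1/12·π_5
  π_1 = 1/12·π_0 + 1/6·π_1 + 1/3·π_2 + 1/4·π_3 + 1/12·π_4 + 1/4·π_5
  π_2 = 1/4·π_0 + 1/12·π_1 + 1/6·π_2 + 1/12·π_3 + 1/4·π_4 + 1/4·π_5
  π_3 = 1/6·π_0 + 1/4·π_1 + 1/12·π_2 + 1/6·π_3 + 1/3·π_4 + 1/12·π_5
  π_4 = 1/12·π_0 + 1/12·π_1 + 1/6·π_2 + 1/4·π_3 + 1/6·π_4 + 1/6·π_5
  normalize: π_0 + π_1 + π_2 + π_3 + π_4 + π_5 = 1
Solving the linear system gives exactly π = [26651/243649, 49512/243649, 5979/34807, 43917/243649, 37921/243649, 43795/243649].

π = [0.1094, 0.2032, 0.1718, 0.1802, 0.1556, 0.1797]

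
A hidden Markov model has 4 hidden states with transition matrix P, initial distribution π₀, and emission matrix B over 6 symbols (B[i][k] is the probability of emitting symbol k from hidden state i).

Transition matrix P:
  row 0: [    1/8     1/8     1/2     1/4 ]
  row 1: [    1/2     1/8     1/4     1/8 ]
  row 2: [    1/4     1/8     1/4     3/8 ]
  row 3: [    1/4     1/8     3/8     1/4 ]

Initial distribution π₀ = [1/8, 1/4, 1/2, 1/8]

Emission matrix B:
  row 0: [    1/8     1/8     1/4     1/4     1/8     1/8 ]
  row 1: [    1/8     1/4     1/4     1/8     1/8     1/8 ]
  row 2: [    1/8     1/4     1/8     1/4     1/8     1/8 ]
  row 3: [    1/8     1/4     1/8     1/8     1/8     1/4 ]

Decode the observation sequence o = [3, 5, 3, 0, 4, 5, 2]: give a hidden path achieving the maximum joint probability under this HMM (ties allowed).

path = [2, 3, 2, 3, 2, 3, 0]

t=0: δ = [3.125e-02, 3.125e-02, 1.250e-01, 1.562e-02]  (obs o_0=3)
t=1: δ = [3.906e-03, 1.953e-03, 3.906e-03, 1.172e-02]  ψ = [2, 2, 2, 2]  (obs o_1=5)
t=2: δ = [7.324e-04, 1.831e-04, 1.099e-03, 3.662e-04]  ψ = [3, 3, 3, 3]  (obs o_2=3)
t=3: δ = [3.433e-05, 1.717e-05, 4.578e-05, 5.150e-05]  ψ = [2, 2, 0, 2]  (obs o_3=0)
t=4: δ = [1.609e-06, 8.047e-07, 2.414e-06, 2.146e-06]  ψ = [3, 3, 3, 2]  (obs o_4=4)
t=5: δ = [7.544e-08, 3.772e-08, 1.006e-07, 2.263e-07]  ψ = [2, 2, 0, 2]  (obs o_5=5)
t=6: δ = [1.414e-08, 7.072e-09, 1.061e-08, 7.072e-09]  ψ = [3, 3, 3, 3]  (obs o_6=2)
backtrack: best end state = 0; path = [2, 3, 2, 3, 2, 3, 0]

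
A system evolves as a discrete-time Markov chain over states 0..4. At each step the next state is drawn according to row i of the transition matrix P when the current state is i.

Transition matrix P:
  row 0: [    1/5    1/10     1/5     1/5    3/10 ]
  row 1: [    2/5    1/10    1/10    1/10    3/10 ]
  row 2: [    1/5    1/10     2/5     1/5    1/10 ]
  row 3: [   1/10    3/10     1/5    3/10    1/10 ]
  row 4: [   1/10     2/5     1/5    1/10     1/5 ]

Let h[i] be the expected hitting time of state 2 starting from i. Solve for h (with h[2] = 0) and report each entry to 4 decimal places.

First-step conditioning: h[2] = 0; for i ≠ 2, h[i] = 1 + Σ_k P[i][k]·h[k].
  h[0] = 1 + 1/5·h[0] + 1/10·h[1] + 1/5·h[3] + 3/10·h[4]
  h[1] = 1 + 2/5·h[0] + 1/10·h[1] + 1/10·h[3] + 3/10·h[4]
  h[3] = 1 + 1/10·h[0] + 3/10·h[1] + 3/10·h[3] + 1/10·h[4]
  h[4] = 1 + 1/10·h[0] + 2/5·h[1] + 1/10·h[3] + 1/5·h[4]
Solving the 4×4 linear system over states ≠ 2 gives exactly h = [145/26, 5415/884, 0, 2505/442, 5055/884] (h[2] = 0 is the target).

h = [5.5769, 6.1256, 0.0000, 5.6674, 5.7183]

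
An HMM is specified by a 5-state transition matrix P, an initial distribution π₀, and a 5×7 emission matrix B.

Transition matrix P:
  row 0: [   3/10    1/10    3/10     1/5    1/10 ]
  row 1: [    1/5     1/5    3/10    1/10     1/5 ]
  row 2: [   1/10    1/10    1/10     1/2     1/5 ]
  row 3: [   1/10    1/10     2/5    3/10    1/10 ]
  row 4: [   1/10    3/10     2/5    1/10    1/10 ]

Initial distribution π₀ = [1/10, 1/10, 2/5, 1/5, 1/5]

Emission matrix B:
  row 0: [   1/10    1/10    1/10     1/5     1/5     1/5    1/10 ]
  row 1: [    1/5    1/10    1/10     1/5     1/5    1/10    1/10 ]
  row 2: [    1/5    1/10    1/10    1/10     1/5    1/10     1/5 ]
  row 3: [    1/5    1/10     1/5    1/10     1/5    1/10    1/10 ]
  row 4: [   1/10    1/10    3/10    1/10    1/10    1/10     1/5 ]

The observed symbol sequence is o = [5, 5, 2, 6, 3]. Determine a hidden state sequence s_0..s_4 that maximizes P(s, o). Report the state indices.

path = [2, 3, 3, 2, 3]

t=0: δ = [2.000e-02, 1.000e-02, 4.000e-02, 2.000e-02, 2.000e-02]  (obs o_0=5)
t=1: δ = [1.200e-03, 6.000e-04, 8.000e-04, 2.000e-03, 8.000e-04]  ψ = [0, 4, 3, 2, 2]  (obs o_1=5)
t=2: δ = [3.600e-05, 2.400e-05, 8.000e-05, 1.200e-04, 6.000e-05]  ψ = [0, 4, 3, 3, 3]  (obs o_2=2)
t=3: δ = [1.200e-06, 1.800e-06, 9.600e-06, 4.000e-06, 3.200e-06]  ψ = [3, 4, 3, 2, 2]  (obs o_3=6)
t=4: δ = [1.920e-07, 1.920e-07, 1.600e-07, 4.800e-07, 1.920e-07]  ψ = [2, 2, 3, 2, 2]  (obs o_4=3)
backtrack: best end state = 3; path = [2, 3, 3, 2, 3]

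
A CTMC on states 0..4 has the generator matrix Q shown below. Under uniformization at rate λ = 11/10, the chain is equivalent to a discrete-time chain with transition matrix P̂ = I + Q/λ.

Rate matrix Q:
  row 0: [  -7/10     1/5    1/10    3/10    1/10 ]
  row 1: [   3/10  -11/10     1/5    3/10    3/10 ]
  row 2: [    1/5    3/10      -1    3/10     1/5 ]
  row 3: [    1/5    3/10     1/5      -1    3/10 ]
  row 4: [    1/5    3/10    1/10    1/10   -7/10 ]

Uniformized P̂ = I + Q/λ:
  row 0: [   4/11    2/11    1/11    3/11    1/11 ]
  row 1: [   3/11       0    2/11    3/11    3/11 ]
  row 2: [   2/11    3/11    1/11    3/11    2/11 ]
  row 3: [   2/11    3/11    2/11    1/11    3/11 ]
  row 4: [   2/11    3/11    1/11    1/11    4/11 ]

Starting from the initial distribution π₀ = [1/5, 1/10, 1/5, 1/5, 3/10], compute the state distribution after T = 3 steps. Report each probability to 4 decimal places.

π = [0.2434, 0.1987, 0.1259, 0.1931, 0.2388]

t=0: π = [0.2000, 0.1000, 0.2000, 0.2000, 0.3000]
t=1: π = [0.2273, 0.2273, 0.1182, 0.1818, 0.2455]
t=2: π = [0.2438, 0.1901, 0.1281, 0.1950, 0.2430]
t=3: π = [0.2434, 0.1987, 0.1259, 0.1931, 0.2388]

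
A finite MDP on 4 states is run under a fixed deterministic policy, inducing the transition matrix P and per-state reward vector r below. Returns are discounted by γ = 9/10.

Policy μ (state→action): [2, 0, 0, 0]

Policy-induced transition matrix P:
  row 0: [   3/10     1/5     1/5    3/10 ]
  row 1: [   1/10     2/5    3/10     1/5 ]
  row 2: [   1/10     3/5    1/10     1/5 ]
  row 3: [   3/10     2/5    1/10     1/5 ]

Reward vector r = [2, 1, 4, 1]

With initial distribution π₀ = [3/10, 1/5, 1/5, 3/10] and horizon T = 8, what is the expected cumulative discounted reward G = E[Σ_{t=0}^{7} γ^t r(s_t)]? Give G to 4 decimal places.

G = 10.2014

t=0: π = [0.3000, 0.2000, 0.2000, 0.3000], E[r] = 1.9000, γ^t·E[r] = 1.900000, running G = 1.900000
t=1: π = [0.2200, 0.3800, 0.1700, 0.2300], E[r] = 1.7300, γ^t·E[r] = 1.557000, running G = 3.457000
t=2: π = [0.1900, 0.3900, 0.1980, 0.2220], E[r] = 1.7840, γ^t·E[r] = 1.445040, running G = 4.902040
t=3: π = [0.1824, 0.4016, 0.1970, 0.2190], E[r] = 1.7734, γ^t·E[r] = 1.292809, running G = 6.194849
t=4: π = [0.1803, 0.4029, 0.1986, 0.2182], E[r] = 1.7760, γ^t·E[r] = 1.165207, running G = 7.360056
t=5: π = [0.1797, 0.4037, 0.1986, 0.2180], E[r] = 1.7755, γ^t·E[r] = 1.048439, running G = 8.408495
t=6: π = [0.1795, 0.4038, 0.1987, 0.2180], E[r] = 1.7757, γ^t·E[r] = 0.943654, running G = 9.352148
t=7: π = [0.1795, 0.4038, 0.1987, 0.2180], E[r] = 1.7756, γ^t·E[r] = 0.849281, running G = 10.201430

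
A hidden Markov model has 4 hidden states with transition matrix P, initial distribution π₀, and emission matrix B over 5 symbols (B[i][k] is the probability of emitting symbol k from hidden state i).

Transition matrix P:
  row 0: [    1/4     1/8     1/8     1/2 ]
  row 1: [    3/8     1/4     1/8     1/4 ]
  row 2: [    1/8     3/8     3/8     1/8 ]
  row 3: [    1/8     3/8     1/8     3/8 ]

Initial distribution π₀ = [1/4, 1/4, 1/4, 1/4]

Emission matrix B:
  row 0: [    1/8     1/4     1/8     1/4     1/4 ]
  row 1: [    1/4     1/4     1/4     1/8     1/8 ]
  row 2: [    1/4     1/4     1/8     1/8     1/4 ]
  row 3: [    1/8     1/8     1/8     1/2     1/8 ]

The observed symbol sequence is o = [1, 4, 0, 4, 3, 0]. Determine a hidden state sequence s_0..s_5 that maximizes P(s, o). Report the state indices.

t=0: δ = [6.250e-02, 6.250e-02, 6.250e-02, 3.125e-02]  (obs o_0=1)
t=1: δ = [5.859e-03, 2.930e-03, 5.859e-03, 3.906e-03]  ψ = [1, 2, 2, 0]  (obs o_1=4)
t=2: δ = [1.831e-04, 5.493e-04, 5.493e-04, 3.662e-04]  ψ = [0, 2, 2, 0]  (obs o_2=0)
t=3: δ = [5.150e-05, 2.575e-05, 5.150e-05, 1.717e-05]  ψ = [1, 2, 2, 1]  (obs o_3=4)
t=4: δ = [3.219e-06, 2.414e-06, 2.414e-06, 1.287e-05]  ψ = [0, 2, 2, 0]  (obs o_4=3)
t=5: δ = [2.012e-07, 1.207e-06, 4.023e-07, 6.035e-07]  ψ = [3, 3, 3, 3]  (obs o_5=0)
backtrack: best end state = 1; path = [2, 2, 1, 0, 3, 1]

path = [2, 2, 1, 0, 3, 1]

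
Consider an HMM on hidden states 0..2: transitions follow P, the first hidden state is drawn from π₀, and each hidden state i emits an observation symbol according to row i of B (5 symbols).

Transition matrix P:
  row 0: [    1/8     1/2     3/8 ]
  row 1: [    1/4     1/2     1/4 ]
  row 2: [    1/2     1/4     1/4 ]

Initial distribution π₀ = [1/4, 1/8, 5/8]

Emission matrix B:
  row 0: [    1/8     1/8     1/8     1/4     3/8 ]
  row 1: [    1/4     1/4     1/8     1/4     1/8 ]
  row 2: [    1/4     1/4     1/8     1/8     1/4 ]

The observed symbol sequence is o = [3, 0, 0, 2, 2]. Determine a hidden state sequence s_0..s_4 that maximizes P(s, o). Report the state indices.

t=0: δ = [6.250e-02, 3.125e-02, 7.812e-02]  (obs o_0=3)
t=1: δ = [4.883e-03, 7.812e-03, 5.859e-03]  ψ = [2, 0, 0]  (obs o_1=0)
t=2: δ = [3.662e-04, 9.766e-04, 4.883e-04]  ψ = [2, 1, 1]  (obs o_2=0)
t=3: δ = [3.052e-05, 6.104e-05, 3.052e-05]  ψ = [1, 1, 1]  (obs o_3=2)
t=4: δ = [1.907e-06, 3.815e-06, 1.907e-06]  ψ = [1, 1, 1]  (obs o_4=2)
backtrack: best end state = 1; path = [0, 1, 1, 1, 1]

path = [0, 1, 1, 1, 1]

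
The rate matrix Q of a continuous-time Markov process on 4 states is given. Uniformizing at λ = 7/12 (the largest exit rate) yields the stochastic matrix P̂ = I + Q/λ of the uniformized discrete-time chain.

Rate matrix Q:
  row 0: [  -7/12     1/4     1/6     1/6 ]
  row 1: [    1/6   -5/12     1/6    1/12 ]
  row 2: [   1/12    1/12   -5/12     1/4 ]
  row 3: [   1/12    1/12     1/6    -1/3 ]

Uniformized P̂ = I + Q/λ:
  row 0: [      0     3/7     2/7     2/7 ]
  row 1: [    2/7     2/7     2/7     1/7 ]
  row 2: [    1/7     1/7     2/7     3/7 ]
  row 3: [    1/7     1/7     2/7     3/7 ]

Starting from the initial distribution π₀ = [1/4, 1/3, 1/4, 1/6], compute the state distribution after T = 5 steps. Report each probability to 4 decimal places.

π = [0.1522, 0.2176, 0.2857, 0.3445]

t=0: π = [0.2500, 0.3333, 0.2500, 0.1667]
t=1: π = [0.1548, 0.2619, 0.2857, 0.2976]
t=2: π = [0.1582, 0.2245, 0.2857, 0.3316]
t=3: π = [0.1523, 0.2201, 0.2857, 0.3418]
t=4: π = [0.1525, 0.2178, 0.2857, 0.3439]
t=5: π = [0.1522, 0.2176, 0.2857, 0.3445]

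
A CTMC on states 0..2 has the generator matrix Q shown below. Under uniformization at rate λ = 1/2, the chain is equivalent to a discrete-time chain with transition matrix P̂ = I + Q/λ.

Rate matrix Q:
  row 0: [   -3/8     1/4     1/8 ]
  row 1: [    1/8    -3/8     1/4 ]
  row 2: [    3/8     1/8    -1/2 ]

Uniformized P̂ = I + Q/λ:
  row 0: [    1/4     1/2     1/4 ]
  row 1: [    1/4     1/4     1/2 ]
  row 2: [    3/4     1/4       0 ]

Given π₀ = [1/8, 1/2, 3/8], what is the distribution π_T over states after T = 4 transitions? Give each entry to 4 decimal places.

t=0: π = [0.1250, 0.5000, 0.3750]
t=1: π = [0.4375, 0.2813, 0.2813]
t=2: π = [0.3906, 0.3594, 0.2500]
t=3: π = [0.3750, 0.3477, 0.2773]
t=4: π = [0.3887, 0.3438, 0.2676]

π = [0.3887, 0.3438, 0.2676]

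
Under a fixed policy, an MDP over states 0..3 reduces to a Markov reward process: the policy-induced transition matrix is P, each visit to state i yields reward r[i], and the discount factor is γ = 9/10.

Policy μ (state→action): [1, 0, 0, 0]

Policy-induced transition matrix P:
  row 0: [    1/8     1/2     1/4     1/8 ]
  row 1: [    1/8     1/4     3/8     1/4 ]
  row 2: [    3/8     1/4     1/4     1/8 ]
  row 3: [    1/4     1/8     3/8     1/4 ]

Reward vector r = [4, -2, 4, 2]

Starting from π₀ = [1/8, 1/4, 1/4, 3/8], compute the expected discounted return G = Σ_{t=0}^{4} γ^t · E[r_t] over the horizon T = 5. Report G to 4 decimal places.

G = 7.9605

t=0: π = [0.1250, 0.2500, 0.2500, 0.3750], E[r] = 1.7500, γ^t·E[r] = 1.750000, running G = 1.750000
t=1: π = [0.2344, 0.2344, 0.3281, 0.2031], E[r] = 2.1875, γ^t·E[r] = 1.968750, running G = 3.718750
t=2: π = [0.2324, 0.2832, 0.3047, 0.1797], E[r] = 1.9414, γ^t·E[r] = 1.572539, running G = 5.291289
t=3: π = [0.2236, 0.2856, 0.3079, 0.1829], E[r] = 1.9204, γ^t·E[r] = 1.399979, running G = 6.691268
t=4: π = [0.2248, 0.2831, 0.3086, 0.1836], E[r] = 1.9346, γ^t·E[r] = 1.269272, running G = 7.960540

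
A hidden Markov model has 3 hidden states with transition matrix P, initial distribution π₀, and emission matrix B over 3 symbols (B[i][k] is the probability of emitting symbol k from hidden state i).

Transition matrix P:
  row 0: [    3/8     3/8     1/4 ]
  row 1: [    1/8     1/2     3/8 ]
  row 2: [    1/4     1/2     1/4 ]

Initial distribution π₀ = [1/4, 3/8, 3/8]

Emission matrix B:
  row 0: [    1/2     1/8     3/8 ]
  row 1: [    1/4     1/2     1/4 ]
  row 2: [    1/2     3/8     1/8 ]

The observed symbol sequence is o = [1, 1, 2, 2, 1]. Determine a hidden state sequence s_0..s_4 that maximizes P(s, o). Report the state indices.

path = [1, 1, 1, 1, 1]

t=0: δ = [3.125e-02, 1.875e-01, 1.406e-01]  (obs o_0=1)
t=1: δ = [4.395e-03, 4.688e-02, 2.637e-02]  ψ = [2, 1, 1]  (obs o_1=1)
t=2: δ = [2.472e-03, 5.859e-03, 2.197e-03]  ψ = [2, 1, 1]  (obs o_2=2)
t=3: δ = [3.476e-04, 7.324e-04, 2.747e-04]  ψ = [0, 1, 1]  (obs o_3=2)
t=4: δ = [1.629e-05, 1.831e-04, 1.030e-04]  ψ = [0, 1, 1]  (obs o_4=1)
backtrack: best end state = 1; path = [1, 1, 1, 1, 1]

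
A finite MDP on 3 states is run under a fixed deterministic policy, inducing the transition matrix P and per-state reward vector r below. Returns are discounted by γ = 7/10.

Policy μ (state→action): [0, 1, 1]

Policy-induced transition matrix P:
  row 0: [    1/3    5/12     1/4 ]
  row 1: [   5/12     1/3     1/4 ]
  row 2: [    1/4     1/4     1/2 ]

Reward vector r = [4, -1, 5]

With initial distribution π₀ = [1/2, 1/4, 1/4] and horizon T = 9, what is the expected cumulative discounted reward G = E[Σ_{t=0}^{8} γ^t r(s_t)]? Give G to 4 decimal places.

t=0: π = [0.5000, 0.2500, 0.2500], E[r] = 3.0000, γ^t·E[r] = 3.000000, running G = 3.000000
t=1: π = [0.3333, 0.3542, 0.3125], E[r] = 2.5417, γ^t·E[r] = 1.779167, running G = 4.779167
t=2: π = [0.3368, 0.3351, 0.3281], E[r] = 2.6528, γ^t·E[r] = 1.299861, running G = 6.079028
t=3: π = [0.3339, 0.3341, 0.3320], E[r] = 2.6617, γ^t·E[r] = 0.912979, running G = 6.992007
t=4: π = [0.3335, 0.3335, 0.3330], E[r] = 2.6656, γ^t·E[r] = 0.640000, running G = 7.632008
t=5: π = [0.3334, 0.3334, 0.3333], E[r] = 2.6664, γ^t·E[r] = 0.448138, running G = 8.080146
t=6: π = [0.3333, 0.3333, 0.3333], E[r] = 2.6666, γ^t·E[r] = 0.313722, running G = 8.393868
t=7: π = [0.3333, 0.3333, 0.3333], E[r] = 2.6666, γ^t·E[r] = 0.219610, running G = 8.613478
t=8: π = [0.3333, 0.3333, 0.3333], E[r] = 2.6667, γ^t·E[r] = 0.153728, running G = 8.767206

G = 8.7672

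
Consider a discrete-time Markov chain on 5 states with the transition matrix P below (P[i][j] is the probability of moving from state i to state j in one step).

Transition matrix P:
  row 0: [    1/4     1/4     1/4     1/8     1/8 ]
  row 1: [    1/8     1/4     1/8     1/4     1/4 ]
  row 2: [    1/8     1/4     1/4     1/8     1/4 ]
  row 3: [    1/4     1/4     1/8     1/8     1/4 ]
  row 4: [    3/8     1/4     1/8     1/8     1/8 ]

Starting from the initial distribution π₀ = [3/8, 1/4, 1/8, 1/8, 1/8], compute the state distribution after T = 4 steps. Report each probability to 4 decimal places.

t=0: π = [0.3750, 0.2500, 0.1250, 0.1250, 0.1250]
t=1: π = [0.2188, 0.2500, 0.1875, 0.1563, 0.1875]
t=2: π = [0.2188, 0.2500, 0.1758, 0.1563, 0.1992]
t=3: π = [0.2217, 0.2500, 0.1743, 0.1563, 0.1978]
t=4: π = [0.2217, 0.2500, 0.1745, 0.1563, 0.1976]

π = [0.2217, 0.2500, 0.1745, 0.1563, 0.1976]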